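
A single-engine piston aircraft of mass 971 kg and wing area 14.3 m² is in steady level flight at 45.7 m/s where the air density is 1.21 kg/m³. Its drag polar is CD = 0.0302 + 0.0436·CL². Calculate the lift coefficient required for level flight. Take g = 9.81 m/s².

Weight W = mg = 971 × 9.81 = 9525.5 N; in level flight L = W.
Dynamic pressure q = 0.5 × 1.21 × 45.7² = 1264 Pa.
CL = 2W/(ρv²S) = 2×9525.5/(1.21×45.7²×14.3) = 0.5272.

CL = 0.527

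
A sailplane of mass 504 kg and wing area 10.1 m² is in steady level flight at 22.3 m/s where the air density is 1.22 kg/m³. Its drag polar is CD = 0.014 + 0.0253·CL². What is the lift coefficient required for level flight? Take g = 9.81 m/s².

CL = 1.61

Weight W = mg = 504 × 9.81 = 4944.2 N; in level flight L = W.
Dynamic pressure q = 0.5 × 1.22 × 22.3² = 303.3 Pa.
Required CL = L/(qS) = 4944.2/(303.3·10.1) = 1.614.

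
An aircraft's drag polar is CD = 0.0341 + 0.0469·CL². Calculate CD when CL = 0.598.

CD = 0.0509

CD = 0.0341 + 0.0469 × 0.598² = 0.0341 + 0.01677 = 0.0509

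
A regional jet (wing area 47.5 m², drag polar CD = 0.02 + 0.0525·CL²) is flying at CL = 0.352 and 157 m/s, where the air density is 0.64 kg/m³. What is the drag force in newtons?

CD = 0.02 + 0.0525 × 0.352² = 0.0265
D = ½ρv²S·CD = ½ × 0.64 × 157² × 47.5 × 0.0265 = 9930 N

D = 9930 N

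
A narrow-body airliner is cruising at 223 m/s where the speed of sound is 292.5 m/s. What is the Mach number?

M = v/a = 223 / 292.5 = 0.762

M = 0.762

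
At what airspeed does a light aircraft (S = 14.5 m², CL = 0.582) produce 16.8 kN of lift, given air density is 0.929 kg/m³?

L = ½ρv²S·CL ⇒ v = √(2L/(ρ·S·CL))
v = √(2 × 16800 / (0.929 × 14.5 × 0.582)) = √4286 = 65.5 m/s

v = 65.5 m/s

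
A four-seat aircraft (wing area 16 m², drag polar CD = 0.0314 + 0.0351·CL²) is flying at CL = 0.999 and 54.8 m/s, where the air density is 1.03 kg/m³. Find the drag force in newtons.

D = 1640 N

CD = 0.0314 + 0.0351 × 0.999² = 0.06643
D = ½ρv²S·CD = ½ × 1.03 × 54.8² × 16 × 0.06643 = 1640 N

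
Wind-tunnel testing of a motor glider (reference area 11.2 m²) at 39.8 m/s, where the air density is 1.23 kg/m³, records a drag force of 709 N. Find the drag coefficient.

From D = ½ρv²S·CD, rearranging gives CD = 2D/(ρv²S).
CD = 2 × 709 / (1.23 × 39.8² × 11.2) = 0.065

CD = 0.065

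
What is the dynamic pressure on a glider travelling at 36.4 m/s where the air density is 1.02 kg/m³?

q = 676 Pa

q = ½ρv² = ½ × 1.02 × 36.4² = 676 Pa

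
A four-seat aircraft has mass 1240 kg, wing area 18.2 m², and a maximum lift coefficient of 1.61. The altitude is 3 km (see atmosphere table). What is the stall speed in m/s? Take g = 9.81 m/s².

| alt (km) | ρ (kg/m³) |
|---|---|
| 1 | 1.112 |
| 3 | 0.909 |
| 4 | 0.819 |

At 3 km, from the table: ρ = 0.909 kg/m³.
At stall, lift equals weight: L = W = m·g = 1240 × 9.81 = 12160 N.
From L = ½ρV²S·CL,max = W: V_stall = √(2W/(ρSCL,max)) = √(2·12160/(0.909·18.2·1.61))
V_stall = √913.4 = 30.2 m/s

V_stall = 30.2 m/s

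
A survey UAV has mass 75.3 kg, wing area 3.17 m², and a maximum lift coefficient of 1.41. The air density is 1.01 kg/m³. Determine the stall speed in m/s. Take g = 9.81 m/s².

Stall occurs when L = W at CL,max. W = mg = 75.3 × 9.81 = 738.7 N.
V_stall = √(2W/(ρ·S·CL,max)) = √(2 × 738.7 / (1.01 × 3.17 × 1.41))
V_stall = √327.3 = 18.1 m/s

V_stall = 18.1 m/s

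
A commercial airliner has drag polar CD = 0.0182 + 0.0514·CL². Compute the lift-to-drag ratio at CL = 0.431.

L/D = 15.5

CD = 0.0182 + 0.0514 × 0.431² = 0.02775
L/D = CL/CD = 0.431 / 0.02775 = 15.5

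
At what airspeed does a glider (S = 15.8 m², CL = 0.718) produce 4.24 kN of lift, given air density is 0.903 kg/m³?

L = ½ρv²S·CL ⇒ v = √(2L/(ρ·S·CL))
v = √(2 × 4240 / (0.903 × 15.8 × 0.718)) = √827.8 = 28.8 m/s

v = 28.8 m/s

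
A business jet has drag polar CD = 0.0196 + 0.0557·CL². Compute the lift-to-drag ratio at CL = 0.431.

L/D = 14.4

CD = 0.0196 + 0.0557 × 0.431² = 0.02995
L/D = CL/CD = 0.431 / 0.02995 = 14.4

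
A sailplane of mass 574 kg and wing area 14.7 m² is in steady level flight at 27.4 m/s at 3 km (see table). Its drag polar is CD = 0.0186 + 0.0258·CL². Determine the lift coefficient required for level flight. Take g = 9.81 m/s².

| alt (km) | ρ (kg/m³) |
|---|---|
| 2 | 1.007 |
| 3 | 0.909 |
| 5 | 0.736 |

At 3 km, from the table: ρ = 0.909 kg/m³.
Level flight ⇒ L = W = m·g = 574 × 9.81 = 5630.9 N.
Dynamic pressure q = 0.5 × 0.909 × 27.4² = 341.2 Pa.
Required CL = L/(qS) = 5630.9/(341.2·14.7) = 1.123.

CL = 1.12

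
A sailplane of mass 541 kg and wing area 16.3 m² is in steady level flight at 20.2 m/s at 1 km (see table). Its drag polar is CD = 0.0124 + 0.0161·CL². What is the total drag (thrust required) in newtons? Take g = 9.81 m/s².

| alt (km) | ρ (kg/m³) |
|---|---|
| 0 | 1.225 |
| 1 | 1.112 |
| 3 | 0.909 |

At 1 km, from the table: ρ = 1.112 kg/m³.
In steady level flight, lift balances weight: W = mg = 541 × 9.81 = 5307.2 N.
Dynamic pressure q = 0.5 × 1.112 × 20.2² = 226.9 Pa.
CL = 2W/(ρv²S) = 2×5307.2/(1.112×20.2²×16.3) = 1.435.
CD = 0.0124 + 0.0161 × 1.435² = 0.04556.
D = q·S·CD = 226.9 × 16.3 × 0.04556 = 168.5 N

D = 168 N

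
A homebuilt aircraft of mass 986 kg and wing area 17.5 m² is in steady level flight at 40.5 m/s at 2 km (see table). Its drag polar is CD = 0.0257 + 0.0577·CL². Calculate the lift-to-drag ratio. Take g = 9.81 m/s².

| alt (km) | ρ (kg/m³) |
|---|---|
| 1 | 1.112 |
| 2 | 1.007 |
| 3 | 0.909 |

L/D = 13

At 2 km, from the table: ρ = 1.007 kg/m³.
Weight W = mg = 986 × 9.81 = 9672.7 N; in level flight L = W.
Dynamic pressure q = 0.5 × 1.007 × 40.5² = 825.9 Pa.
Required CL = L/(qS) = 9672.7/(825.9·17.5) = 0.6693.
CD = 0.0257 + 0.0577 × 0.6693² = 0.05154.
L/D = CL/CD = 0.6693 / 0.05154 = 13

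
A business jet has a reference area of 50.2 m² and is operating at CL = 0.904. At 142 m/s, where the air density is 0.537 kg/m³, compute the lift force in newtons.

L = 2.46×10^5 N

L = ½ρv²S·CL = ½ × 0.537 × 142² × 50.2 × 0.904 = 2.46×10^5 N ≈ 246 kN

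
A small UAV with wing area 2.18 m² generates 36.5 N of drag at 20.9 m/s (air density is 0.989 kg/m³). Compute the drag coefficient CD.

From D = ½ρv²S·CD, rearranging gives CD = 2D/(ρv²S).
CD = 2 × 36.5 / (0.989 × 20.9² × 2.18) = 0.0775

CD = 0.0775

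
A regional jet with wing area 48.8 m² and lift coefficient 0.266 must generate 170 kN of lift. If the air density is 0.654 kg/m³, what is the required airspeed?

v = 200 m/s

L = ½ρv²S·CL ⇒ v = √(2L/(ρ·S·CL))
v = √(2 × 1.7×10^5 / (0.654 × 48.8 × 0.266)) = √40050 = 200 m/s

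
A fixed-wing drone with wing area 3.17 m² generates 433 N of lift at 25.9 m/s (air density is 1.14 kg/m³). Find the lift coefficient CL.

From L = ½ρv²S·CL, rearranging gives CL = 2L/(ρv²S).
CL = 2 × 433 / (1.14 × 25.9² × 3.17) = 0.357

CL = 0.357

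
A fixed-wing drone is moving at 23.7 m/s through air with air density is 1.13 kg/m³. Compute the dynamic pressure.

q = 317 Pa

q = ½ρv² = ½ × 1.13 × 23.7² = 317 Pa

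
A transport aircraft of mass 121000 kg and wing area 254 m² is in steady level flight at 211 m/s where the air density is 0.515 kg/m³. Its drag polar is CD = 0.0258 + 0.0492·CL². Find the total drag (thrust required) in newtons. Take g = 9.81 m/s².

In steady level flight, lift balances weight: W = mg = 121000 × 9.81 = 1.187×10^6 N.
Dynamic pressure q = 0.5 × 0.515 × 211² = 11460 Pa.
Required CL = L/(qS) = 1.187×10^6/(11460·254) = 0.4076.
CD = 0.0258 + 0.0492 × 0.4076² = 0.03398.
D = q·S·CD = 11460 × 254 × 0.03398 = 98930 N

D = 98900 N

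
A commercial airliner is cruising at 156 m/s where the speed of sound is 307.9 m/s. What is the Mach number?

M = v/a = 156 / 307.9 = 0.507

M = 0.507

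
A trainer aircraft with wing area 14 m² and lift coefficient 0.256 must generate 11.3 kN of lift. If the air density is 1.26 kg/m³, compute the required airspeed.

v = 70.7 m/s

L = ½ρv²S·CL ⇒ v = √(2L/(ρ·S·CL))
v = √(2 × 11300 / (1.26 × 14 × 0.256)) = √5005 = 70.7 m/s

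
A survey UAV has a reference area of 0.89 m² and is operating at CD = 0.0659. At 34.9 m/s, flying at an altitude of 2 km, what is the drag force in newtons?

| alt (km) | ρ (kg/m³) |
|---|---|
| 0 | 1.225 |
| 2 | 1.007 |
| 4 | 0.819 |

At 2 km, from the table: ρ = 1.007 kg/m³.
D = ½ρv²S·CD = ½ × 1.007 × 34.9² × 0.89 × 0.0659 = 36 N

D = 36 N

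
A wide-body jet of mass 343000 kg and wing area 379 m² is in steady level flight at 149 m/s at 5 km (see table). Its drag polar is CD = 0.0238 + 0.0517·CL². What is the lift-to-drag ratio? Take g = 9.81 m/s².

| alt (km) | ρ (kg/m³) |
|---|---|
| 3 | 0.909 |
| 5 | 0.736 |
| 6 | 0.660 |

L/D = 12.8

At 5 km, from the table: ρ = 0.736 kg/m³.
Level flight ⇒ L = W = m·g = 343000 × 9.81 = 3.3648×10^6 N.
q = ½ρv² = ½ × 0.736 × 149² = 8170 Pa.
CL = W/(q·S) = 3.3648×10^6 / (8170 × 379) = 1.087.
CD = 0.0238 + 0.0517 × 1.087² = 0.08485.
L/D = CL/CD = 1.087 / 0.08485 = 12.8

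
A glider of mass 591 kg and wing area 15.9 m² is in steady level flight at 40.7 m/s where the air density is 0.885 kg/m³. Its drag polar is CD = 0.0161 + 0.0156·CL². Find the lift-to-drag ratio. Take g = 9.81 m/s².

Level flight ⇒ L = W = m·g = 591 × 9.81 = 5797.7 N.
q = ½ρv² = ½ × 0.885 × 40.7² = 733 Pa.
Required CL = L/(qS) = 5797.7/(733·15.9) = 0.4975.
CD = 0.0161 + 0.0156 × 0.4975² = 0.01996.
L/D = CL/CD = 0.4975 / 0.01996 = 24.9

L/D = 24.9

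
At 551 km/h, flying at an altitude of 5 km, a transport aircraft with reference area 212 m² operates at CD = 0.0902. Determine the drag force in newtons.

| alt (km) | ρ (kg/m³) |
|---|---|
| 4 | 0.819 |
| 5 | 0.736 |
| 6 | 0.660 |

D = 1.65×10^5 N

At 5 km, from the table: ρ = 0.736 kg/m³.
Convert speed: v = 551 km/h ÷ 3.6 = 153.1 m/s.
D = ½ρv²S·CD = ½ × 0.736 × 153.1² × 212 × 0.0902 = 1.65×10^5 N ≈ 165 kN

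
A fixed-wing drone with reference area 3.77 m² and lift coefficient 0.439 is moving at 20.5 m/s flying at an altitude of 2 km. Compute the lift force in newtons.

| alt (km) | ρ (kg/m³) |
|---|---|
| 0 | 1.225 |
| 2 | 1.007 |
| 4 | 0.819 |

L = 350 N

At 2 km, from the table: ρ = 1.007 kg/m³.
Dynamic pressure q = ½ρv² = ½ × 1.007 × 20.5² = 211.6 Pa.
L = q·S·CL = 211.6 × 3.77 × 0.439 = 350 N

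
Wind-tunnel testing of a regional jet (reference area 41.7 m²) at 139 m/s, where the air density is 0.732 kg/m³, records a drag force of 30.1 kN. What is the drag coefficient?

CD = 0.102

From D = ½ρv²S·CD, rearranging gives CD = 2D/(ρv²S).
CD = 2 × 30100 / (0.732 × 139² × 41.7) = 0.102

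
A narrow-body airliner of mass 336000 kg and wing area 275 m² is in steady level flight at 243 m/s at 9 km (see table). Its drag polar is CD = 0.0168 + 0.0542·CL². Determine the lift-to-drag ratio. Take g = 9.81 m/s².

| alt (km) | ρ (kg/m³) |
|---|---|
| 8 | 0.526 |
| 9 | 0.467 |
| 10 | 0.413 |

L/D = 15.1

At 9 km, from the table: ρ = 0.467 kg/m³.
In steady level flight, lift balances weight: W = mg = 336000 × 9.81 = 3.2962×10^6 N.
q = ½ρv² = ½ × 0.467 × 243² = 13790 Pa.
Required CL = L/(qS) = 3.2962×10^6/(13790·275) = 0.8693.
CD = 0.0168 + 0.0542 × 0.8693² = 0.05776.
L/D = CL/CD = 0.8693 / 0.05776 = 15.1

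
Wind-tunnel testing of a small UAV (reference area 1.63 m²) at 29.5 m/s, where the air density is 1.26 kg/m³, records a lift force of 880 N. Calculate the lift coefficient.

CL = 0.985

From L = ½ρv²S·CL, rearranging gives CL = 2L/(ρv²S).
CL = 2 × 880 / (1.26 × 29.5² × 1.63) = 0.985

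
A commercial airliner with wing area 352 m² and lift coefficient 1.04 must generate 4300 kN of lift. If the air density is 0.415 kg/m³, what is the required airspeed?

L = ½ρv²S·CL ⇒ v = √(2L/(ρ·S·CL))
v = √(2 × 4.3×10^6 / (0.415 × 352 × 1.04)) = √56610 = 238 m/s

v = 238 m/s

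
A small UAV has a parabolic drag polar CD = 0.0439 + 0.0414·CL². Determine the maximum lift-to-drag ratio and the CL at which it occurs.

(L/D)max = 11.7, at CL = 1.03

For CD = CD0 + K·CL², (L/D)max occurs at CL* = √(CD0/K) and equals 1/(2√(K·CD0)).
(L/D)max = 1/(2√(0.0414 × 0.0439)) = 1/(2 × 0.04263) = 11.7
CL* = √(0.0439/0.0414) = 1.03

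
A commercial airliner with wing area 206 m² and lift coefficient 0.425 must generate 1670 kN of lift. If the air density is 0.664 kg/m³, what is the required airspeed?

L = ½ρv²S·CL ⇒ v = √(2L/(ρ·S·CL))
v = √(2 × 1.67×10^6 / (0.664 × 206 × 0.425)) = √57450 = 240 m/s

v = 240 m/s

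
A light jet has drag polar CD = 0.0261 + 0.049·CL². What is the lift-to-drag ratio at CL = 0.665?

L/D = 13.9

CD = 0.0261 + 0.049 × 0.665² = 0.04777
L/D = CL/CD = 0.665 / 0.04777 = 13.9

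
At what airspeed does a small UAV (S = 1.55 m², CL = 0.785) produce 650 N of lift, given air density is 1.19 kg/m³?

v = 30 m/s

L = ½ρv²S·CL ⇒ v = √(2L/(ρ·S·CL))
v = √(2 × 650 / (1.19 × 1.55 × 0.785)) = √897.8 = 30 m/s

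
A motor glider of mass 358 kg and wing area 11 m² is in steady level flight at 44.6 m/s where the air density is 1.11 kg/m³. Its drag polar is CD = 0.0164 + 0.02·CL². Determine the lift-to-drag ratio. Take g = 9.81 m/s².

Level flight ⇒ L = W = m·g = 358 × 9.81 = 3512 N.
q = ½ρv² = ½ × 1.11 × 44.6² = 1104 Pa.
CL = 2W/(ρv²S) = 2×3512/(1.11×44.6²×11) = 0.2892.
CD = 0.0164 + 0.02 × 0.2892² = 0.01807.
L/D = CL/CD = 0.2892 / 0.01807 = 16

L/D = 16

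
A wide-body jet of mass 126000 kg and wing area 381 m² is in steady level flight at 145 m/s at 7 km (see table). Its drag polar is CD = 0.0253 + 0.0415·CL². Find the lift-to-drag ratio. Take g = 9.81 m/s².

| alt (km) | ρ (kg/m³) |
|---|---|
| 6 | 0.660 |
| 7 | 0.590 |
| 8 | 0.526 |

L/D = 14.3

At 7 km, from the table: ρ = 0.590 kg/m³.
Level flight ⇒ L = W = m·g = 126000 × 9.81 = 1.2361×10^6 N.
q = ½ρv² = ½ × 0.59 × 145² = 6202 Pa.
CL = 2W/(ρv²S) = 2×1.2361×10^6/(0.59×145²×381) = 0.5231.
CD = 0.0253 + 0.0415 × 0.5231² = 0.03665.
L/D = CL/CD = 0.5231 / 0.03665 = 14.3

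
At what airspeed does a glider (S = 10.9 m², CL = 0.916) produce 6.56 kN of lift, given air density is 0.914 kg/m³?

v = 37.9 m/s

L = ½ρv²S·CL ⇒ v = √(2L/(ρ·S·CL))
v = √(2 × 6560 / (0.914 × 10.9 × 0.916)) = √1438 = 37.9 m/s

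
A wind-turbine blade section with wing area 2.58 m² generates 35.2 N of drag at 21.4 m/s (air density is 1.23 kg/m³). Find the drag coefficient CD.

CD = 0.0484

From D = ½ρv²S·CD, rearranging gives CD = 2D/(ρv²S).
CD = 2 × 35.2 / (1.23 × 21.4² × 2.58) = 0.0484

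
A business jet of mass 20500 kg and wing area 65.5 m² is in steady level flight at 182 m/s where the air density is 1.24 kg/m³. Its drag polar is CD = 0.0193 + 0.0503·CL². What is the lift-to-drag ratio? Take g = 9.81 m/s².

In steady level flight, lift balances weight: W = mg = 20500 × 9.81 = 2.011×10^5 N.
q = ½ρv² = ½ × 1.24 × 182² = 20540 Pa.
CL = 2W/(ρv²S) = 2×2.011×10^5/(1.24×182²×65.5) = 0.1495.
CD = 0.0193 + 0.0503 × 0.1495² = 0.02042.
L/D = CL/CD = 0.1495 / 0.02042 = 7.32

L/D = 7.32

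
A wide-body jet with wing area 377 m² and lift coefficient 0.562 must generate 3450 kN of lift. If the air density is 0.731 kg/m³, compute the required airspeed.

L = ½ρv²S·CL ⇒ v = √(2L/(ρ·S·CL))
v = √(2 × 3.45×10^6 / (0.731 × 377 × 0.562)) = √44550 = 211 m/s

v = 211 m/s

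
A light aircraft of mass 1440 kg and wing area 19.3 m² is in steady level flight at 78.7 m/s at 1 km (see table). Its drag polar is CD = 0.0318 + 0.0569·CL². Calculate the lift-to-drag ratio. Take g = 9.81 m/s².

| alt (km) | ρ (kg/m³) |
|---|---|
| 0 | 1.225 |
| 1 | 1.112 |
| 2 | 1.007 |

L/D = 6.18

At 1 km, from the table: ρ = 1.112 kg/m³.
Weight W = mg = 1440 × 9.81 = 14126 N; in level flight L = W.
q = ½ρv² = ½ × 1.112 × 78.7² = 3444 Pa.
Required CL = L/(qS) = 14126/(3444·19.3) = 0.2125.
CD = 0.0318 + 0.0569 × 0.2125² = 0.03437.
L/D = CL/CD = 0.2125 / 0.03437 = 6.18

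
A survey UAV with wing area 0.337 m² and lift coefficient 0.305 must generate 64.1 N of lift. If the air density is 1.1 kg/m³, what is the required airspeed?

v = 33.7 m/s

L = ½ρv²S·CL ⇒ v = √(2L/(ρ·S·CL))
v = √(2 × 64.1 / (1.1 × 0.337 × 0.305)) = √1134 = 33.7 m/s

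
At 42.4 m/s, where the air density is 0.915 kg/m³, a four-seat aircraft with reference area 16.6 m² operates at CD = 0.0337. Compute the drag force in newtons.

Dynamic pressure q = ½ρv² = ½ × 0.915 × 42.4² = 822.5 Pa.
D = q·S·CD = 822.5 × 16.6 × 0.0337 = 460 N

D = 460 N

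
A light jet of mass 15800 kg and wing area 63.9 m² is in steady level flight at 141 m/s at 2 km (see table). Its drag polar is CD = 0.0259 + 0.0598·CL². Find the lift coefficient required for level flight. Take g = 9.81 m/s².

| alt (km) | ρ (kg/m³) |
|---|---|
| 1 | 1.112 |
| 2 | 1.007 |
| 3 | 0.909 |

At 2 km, from the table: ρ = 1.007 kg/m³.
Level flight ⇒ L = W = m·g = 15800 × 9.81 = 1.55×10^5 N.
q = ½ρv² = ½ × 1.007 × 141² = 10010 Pa.
CL = W/(q·S) = 1.55×10^5 / (10010 × 63.9) = 0.2423.

CL = 0.242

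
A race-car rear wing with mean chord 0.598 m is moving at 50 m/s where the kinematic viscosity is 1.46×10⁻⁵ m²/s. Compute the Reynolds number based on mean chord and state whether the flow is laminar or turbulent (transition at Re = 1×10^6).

Re = 2.05×10^6 (turbulent)

Re = v·c/ν = 50 × 0.598 / (1.46×10⁻⁵) = 2.05×10^6
Since 2.05×10^6 > 1×10^6, the flow is turbulent.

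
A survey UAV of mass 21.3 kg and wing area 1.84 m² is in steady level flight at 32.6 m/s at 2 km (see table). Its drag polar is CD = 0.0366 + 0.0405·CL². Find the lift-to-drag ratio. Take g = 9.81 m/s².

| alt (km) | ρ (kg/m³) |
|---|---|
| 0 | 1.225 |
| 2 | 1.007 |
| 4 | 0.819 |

At 2 km, from the table: ρ = 1.007 kg/m³.
In steady level flight, lift balances weight: W = mg = 21.3 × 9.81 = 208.95 N.
Dynamic pressure q = 0.5 × 1.007 × 32.6² = 535.1 Pa.
CL = 2W/(ρv²S) = 2×208.95/(1.007×32.6²×1.84) = 0.2122.
CD = 0.0366 + 0.0405 × 0.2122² = 0.03842.
L/D = CL/CD = 0.2122 / 0.03842 = 5.52

L/D = 5.52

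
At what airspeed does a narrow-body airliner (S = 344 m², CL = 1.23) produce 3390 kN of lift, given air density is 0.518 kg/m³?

v = 176 m/s

L = ½ρv²S·CL ⇒ v = √(2L/(ρ·S·CL))
v = √(2 × 3.39×10^6 / (0.518 × 344 × 1.23)) = √30930 = 176 m/s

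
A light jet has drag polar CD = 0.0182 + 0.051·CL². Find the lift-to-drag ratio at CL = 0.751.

L/D = 16

CD = 0.0182 + 0.051 × 0.751² = 0.04696
L/D = CL/CD = 0.751 / 0.04696 = 16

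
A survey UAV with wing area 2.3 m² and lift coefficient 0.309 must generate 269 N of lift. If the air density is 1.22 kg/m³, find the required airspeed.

L = ½ρv²S·CL ⇒ v = √(2L/(ρ·S·CL))
v = √(2 × 269 / (1.22 × 2.3 × 0.309)) = √620.5 = 24.9 m/s

v = 24.9 m/s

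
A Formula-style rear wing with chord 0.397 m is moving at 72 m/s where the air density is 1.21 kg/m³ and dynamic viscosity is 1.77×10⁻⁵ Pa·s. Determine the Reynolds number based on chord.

Re = 1.95×10^6

Re = ρ·v·c/μ = 1.21 × 72 × 0.397 / (1.77×10⁻⁵) = 1.95×10^6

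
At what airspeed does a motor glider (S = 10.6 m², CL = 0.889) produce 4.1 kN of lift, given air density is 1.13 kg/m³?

L = ½ρv²S·CL ⇒ v = √(2L/(ρ·S·CL))
v = √(2 × 4100 / (1.13 × 10.6 × 0.889)) = √770.1 = 27.8 m/s

v = 27.8 m/s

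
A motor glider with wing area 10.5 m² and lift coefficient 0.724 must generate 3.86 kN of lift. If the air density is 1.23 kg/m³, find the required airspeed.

L = ½ρv²S·CL ⇒ v = √(2L/(ρ·S·CL))
v = √(2 × 3860 / (1.23 × 10.5 × 0.724)) = √825.6 = 28.7 m/s

v = 28.7 m/s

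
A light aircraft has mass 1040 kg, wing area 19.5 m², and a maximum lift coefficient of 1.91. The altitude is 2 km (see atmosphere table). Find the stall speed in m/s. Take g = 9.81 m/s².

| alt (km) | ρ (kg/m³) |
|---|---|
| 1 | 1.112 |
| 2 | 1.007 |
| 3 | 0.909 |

At 2 km, from the table: ρ = 1.007 kg/m³.
Weight W = mg = 1040 × 9.81 = 10200 N.
V_stall = √(2W/(ρ·S·CL,max)) = √(2 × 10200 / (1.007 × 19.5 × 1.91))
V_stall = √544 = 23.3 m/s

V_stall = 23.3 m/s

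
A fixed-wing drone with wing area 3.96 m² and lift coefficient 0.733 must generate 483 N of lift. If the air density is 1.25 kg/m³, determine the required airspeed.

v = 16.3 m/s

L = ½ρv²S·CL ⇒ v = √(2L/(ρ·S·CL))
v = √(2 × 483 / (1.25 × 3.96 × 0.733)) = √266.2 = 16.3 m/s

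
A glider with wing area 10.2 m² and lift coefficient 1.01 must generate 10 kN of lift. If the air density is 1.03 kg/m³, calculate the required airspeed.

L = ½ρv²S·CL ⇒ v = √(2L/(ρ·S·CL))
v = √(2 × 10000 / (1.03 × 10.2 × 1.01)) = √1885 = 43.4 m/s

v = 43.4 m/s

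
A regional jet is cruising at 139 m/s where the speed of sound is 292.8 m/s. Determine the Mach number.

M = v/a = 139 / 292.8 = 0.475

M = 0.475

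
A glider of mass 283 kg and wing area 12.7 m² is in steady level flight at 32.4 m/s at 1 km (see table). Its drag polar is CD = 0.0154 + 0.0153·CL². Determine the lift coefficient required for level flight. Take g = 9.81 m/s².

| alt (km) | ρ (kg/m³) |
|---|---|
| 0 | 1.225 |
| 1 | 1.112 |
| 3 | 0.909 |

At 1 km, from the table: ρ = 1.112 kg/m³.
Level flight ⇒ L = W = m·g = 283 × 9.81 = 2776.2 N.
q = ½ρv² = ½ × 1.112 × 32.4² = 583.7 Pa.
Required CL = L/(qS) = 2776.2/(583.7·12.7) = 0.3745.

CL = 0.375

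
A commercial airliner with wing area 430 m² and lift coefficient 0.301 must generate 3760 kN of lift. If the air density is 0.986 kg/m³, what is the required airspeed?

L = ½ρv²S·CL ⇒ v = √(2L/(ρ·S·CL))
v = √(2 × 3.76×10^6 / (0.986 × 430 × 0.301)) = √58930 = 243 m/s

v = 243 m/s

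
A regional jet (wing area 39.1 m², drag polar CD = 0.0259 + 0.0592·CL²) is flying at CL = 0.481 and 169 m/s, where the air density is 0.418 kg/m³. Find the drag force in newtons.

D = 9240 N

CD = 0.0259 + 0.0592 × 0.481² = 0.0396
D = ½ρv²S·CD = ½ × 0.418 × 169² × 39.1 × 0.0396 = 9240 N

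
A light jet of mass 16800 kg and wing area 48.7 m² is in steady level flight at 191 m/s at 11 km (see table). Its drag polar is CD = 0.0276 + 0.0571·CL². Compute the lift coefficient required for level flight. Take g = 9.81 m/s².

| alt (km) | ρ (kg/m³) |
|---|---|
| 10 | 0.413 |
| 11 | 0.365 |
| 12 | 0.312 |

CL = 0.508

At 11 km, from the table: ρ = 0.365 kg/m³.
Weight W = mg = 16800 × 9.81 = 1.6481×10^5 N; in level flight L = W.
q = ½ρv² = ½ × 0.365 × 191² = 6658 Pa.
Required CL = L/(qS) = 1.6481×10^5/(6658·48.7) = 0.5083.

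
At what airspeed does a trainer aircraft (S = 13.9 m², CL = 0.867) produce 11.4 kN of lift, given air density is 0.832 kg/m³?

L = ½ρv²S·CL ⇒ v = √(2L/(ρ·S·CL))
v = √(2 × 11400 / (0.832 × 13.9 × 0.867)) = √2274 = 47.7 m/s

v = 47.7 m/s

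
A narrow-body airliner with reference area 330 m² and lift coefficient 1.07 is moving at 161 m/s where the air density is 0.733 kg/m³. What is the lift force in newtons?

L = 3.35×10^6 N

Dynamic pressure q = ½ρv² = ½ × 0.733 × 161² = 9500 Pa.
L = q·S·CL = 9500 × 330 × 1.07 = 3.35×10^6 N ≈ 3350 kN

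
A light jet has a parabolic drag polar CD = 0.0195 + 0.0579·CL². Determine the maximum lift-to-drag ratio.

(L/D)max = 14.9

For CD = CD0 + K·CL², (L/D)max occurs at CL* = √(CD0/K) and equals 1/(2√(K·CD0)).
(L/D)max = 1/(2√(0.0579 × 0.0195)) = 1/(2 × 0.0336) = 14.9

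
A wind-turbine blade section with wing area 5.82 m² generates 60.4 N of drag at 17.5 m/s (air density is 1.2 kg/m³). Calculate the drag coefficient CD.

CD = 0.0565

From D = ½ρv²S·CD, rearranging gives CD = 2D/(ρv²S).
CD = 2 × 60.4 / (1.2 × 17.5² × 5.82) = 0.0565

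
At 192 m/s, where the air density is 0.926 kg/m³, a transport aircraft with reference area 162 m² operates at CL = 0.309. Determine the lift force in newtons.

L = ½ρv²S·CL = ½ × 0.926 × 192² × 162 × 0.309 = 8.54×10^5 N ≈ 854 kN

L = 8.54×10^5 N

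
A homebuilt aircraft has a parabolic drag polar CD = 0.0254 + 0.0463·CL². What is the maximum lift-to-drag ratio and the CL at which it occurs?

For CD = CD0 + K·CL², (L/D)max occurs at CL* = √(CD0/K) and equals 1/(2√(K·CD0)).
(L/D)max = 1/(2√(0.0463 × 0.0254)) = 1/(2 × 0.03429) = 14.6
CL* = √(0.0254/0.0463) = 0.741

(L/D)max = 14.6, at CL = 0.741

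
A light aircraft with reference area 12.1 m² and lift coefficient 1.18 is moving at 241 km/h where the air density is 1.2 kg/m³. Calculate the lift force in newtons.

Convert speed: v = 241 km/h ÷ 3.6 = 66.94 m/s.
Dynamic pressure q = ½ρv² = ½ × 1.2 × 66.94² = 2689 Pa.
L = q·S·CL = 2689 × 12.1 × 1.18 = 38400 N ≈ 38.4 kN

L = 38400 N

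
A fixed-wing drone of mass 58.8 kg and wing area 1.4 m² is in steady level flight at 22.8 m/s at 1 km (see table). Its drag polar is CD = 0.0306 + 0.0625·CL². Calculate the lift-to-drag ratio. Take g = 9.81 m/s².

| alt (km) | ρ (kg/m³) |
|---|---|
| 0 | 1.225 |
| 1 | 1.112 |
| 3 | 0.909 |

L/D = 9.04

At 1 km, from the table: ρ = 1.112 kg/m³.
Level flight ⇒ L = W = m·g = 58.8 × 9.81 = 576.83 N.
Dynamic pressure q = 0.5 × 1.112 × 22.8² = 289 Pa.
Required CL = L/(qS) = 576.83/(289·1.4) = 1.426.
CD = 0.0306 + 0.0625 × 1.426² = 0.1576.
L/D = CL/CD = 1.426 / 0.1576 = 9.04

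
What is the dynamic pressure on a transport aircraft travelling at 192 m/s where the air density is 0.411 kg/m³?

q = ½ρv² = ½ × 0.411 × 192² = 7580 Pa

q = 7580 Pa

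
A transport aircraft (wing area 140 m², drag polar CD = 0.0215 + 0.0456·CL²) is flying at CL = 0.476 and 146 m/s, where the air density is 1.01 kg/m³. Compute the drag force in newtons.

D = 48000 N

CD = 0.0215 + 0.0456 × 0.476² = 0.03183
D = ½ρv²S·CD = ½ × 1.01 × 146² × 140 × 0.03183 = 48000 N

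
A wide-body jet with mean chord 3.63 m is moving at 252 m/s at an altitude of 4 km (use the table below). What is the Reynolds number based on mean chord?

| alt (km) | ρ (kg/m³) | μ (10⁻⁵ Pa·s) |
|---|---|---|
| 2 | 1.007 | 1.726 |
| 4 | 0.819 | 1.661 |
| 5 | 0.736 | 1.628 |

Re = 4.51×10^7

At 4 km, from the table: ρ = 0.819 kg/m³, μ = 1.661×10⁻⁵ Pa·s.
Re = ρ·v·c/μ = 0.819 × 252 × 3.63 / (1.661×10⁻⁵) = 4.51×10^7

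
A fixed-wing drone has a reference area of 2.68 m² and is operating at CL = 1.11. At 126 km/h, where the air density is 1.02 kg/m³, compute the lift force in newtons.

Convert speed: v = 126 km/h ÷ 3.6 = 35 m/s.
Dynamic pressure q = ½ρv² = ½ × 1.02 × 35² = 624.8 Pa.
L = q·S·CL = 624.8 × 2.68 × 1.11 = 1860 N

L = 1860 N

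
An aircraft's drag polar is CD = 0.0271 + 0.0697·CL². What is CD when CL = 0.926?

CD = 0.0869

CD = 0.0271 + 0.0697 × 0.926² = 0.0271 + 0.05977 = 0.0869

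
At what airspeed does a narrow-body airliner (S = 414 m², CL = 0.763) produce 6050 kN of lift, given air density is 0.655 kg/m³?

v = 242 m/s

L = ½ρv²S·CL ⇒ v = √(2L/(ρ·S·CL))
v = √(2 × 6.05×10^6 / (0.655 × 414 × 0.763)) = √58480 = 242 m/s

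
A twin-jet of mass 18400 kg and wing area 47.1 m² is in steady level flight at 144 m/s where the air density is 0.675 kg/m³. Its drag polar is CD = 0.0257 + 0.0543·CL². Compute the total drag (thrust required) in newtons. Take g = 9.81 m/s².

D = 13800 N

Level flight ⇒ L = W = m·g = 18400 × 9.81 = 1.805×10^5 N.
Dynamic pressure q = 0.5 × 0.675 × 144² = 6998 Pa.
CL = W/(q·S) = 1.805×10^5 / (6998 × 47.1) = 0.5476.
CD = 0.0257 + 0.0543 × 0.5476² = 0.04198.
D = q·S·CD = 6998 × 47.1 × 0.04198 = 13840 N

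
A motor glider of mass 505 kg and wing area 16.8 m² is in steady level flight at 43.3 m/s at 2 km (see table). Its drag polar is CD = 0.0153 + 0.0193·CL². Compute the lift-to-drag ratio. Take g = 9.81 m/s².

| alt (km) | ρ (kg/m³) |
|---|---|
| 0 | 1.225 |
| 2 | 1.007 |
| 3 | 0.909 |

L/D = 18.2

At 2 km, from the table: ρ = 1.007 kg/m³.
In steady level flight, lift balances weight: W = mg = 505 × 9.81 = 4954.1 N.
Dynamic pressure q = 0.5 × 1.007 × 43.3² = 944 Pa.
Required CL = L/(qS) = 4954.1/(944·16.8) = 0.3124.
CD = 0.0153 + 0.0193 × 0.3124² = 0.01718.
L/D = CL/CD = 0.3124 / 0.01718 = 18.2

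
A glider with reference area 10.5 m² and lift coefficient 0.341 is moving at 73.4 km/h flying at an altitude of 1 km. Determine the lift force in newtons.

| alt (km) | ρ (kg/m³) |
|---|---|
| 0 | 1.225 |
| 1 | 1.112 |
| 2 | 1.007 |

L = 828 N

At 1 km, from the table: ρ = 1.112 kg/m³.
Convert speed: v = 73.4 km/h ÷ 3.6 = 20.39 m/s.
L = ½ρv²S·CL = ½ × 1.112 × 20.39² × 10.5 × 0.341 = 828 N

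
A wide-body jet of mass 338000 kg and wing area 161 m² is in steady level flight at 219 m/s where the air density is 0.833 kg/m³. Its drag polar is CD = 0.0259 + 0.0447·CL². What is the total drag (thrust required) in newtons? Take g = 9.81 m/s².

In steady level flight, lift balances weight: W = mg = 338000 × 9.81 = 3.3158×10^6 N.
q = ½ρv² = ½ × 0.833 × 219² = 19980 Pa.
CL = 2W/(ρv²S) = 2×3.3158×10^6/(0.833×219²×161) = 1.031.
CD = 0.0259 + 0.0447 × 1.031² = 0.07341.
D = q·S·CD = 19980 × 161 × 0.07341 = 2.361×10^5 N

D = 2.36×10^5 N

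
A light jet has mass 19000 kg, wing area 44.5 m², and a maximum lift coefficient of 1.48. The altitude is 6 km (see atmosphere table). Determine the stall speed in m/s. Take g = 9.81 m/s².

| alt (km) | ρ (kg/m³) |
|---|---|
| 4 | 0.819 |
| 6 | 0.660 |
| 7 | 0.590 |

V_stall = 92.6 m/s

At 6 km, from the table: ρ = 0.660 kg/m³.
Weight W = mg = 19000 × 9.81 = 1.864×10^5 N.
From L = ½ρV²S·CL,max = W: V_stall = √(2W/(ρSCL,max)) = √(2·1.864×10^5/(0.66·44.5·1.48))
V_stall = √8576 = 92.6 m/s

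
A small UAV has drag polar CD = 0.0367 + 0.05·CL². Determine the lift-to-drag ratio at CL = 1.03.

L/D = 11.5

CD = 0.0367 + 0.05 × 1.03² = 0.08975
L/D = CL/CD = 1.03 / 0.08975 = 11.5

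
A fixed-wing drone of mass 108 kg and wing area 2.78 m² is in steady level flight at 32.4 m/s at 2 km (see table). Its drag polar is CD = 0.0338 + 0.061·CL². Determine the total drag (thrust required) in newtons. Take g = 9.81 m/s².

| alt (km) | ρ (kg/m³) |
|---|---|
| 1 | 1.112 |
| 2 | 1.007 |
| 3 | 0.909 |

D = 96.3 N

At 2 km, from the table: ρ = 1.007 kg/m³.
Level flight ⇒ L = W = m·g = 108 × 9.81 = 1059.5 N.
Dynamic pressure q = 0.5 × 1.007 × 32.4² = 528.6 Pa.
CL = W/(q·S) = 1059.5 / (528.6 × 2.78) = 0.721.
CD = 0.0338 + 0.061 × 0.721² = 0.06551.
D = q·S·CD = 528.6 × 2.78 × 0.06551 = 96.26 N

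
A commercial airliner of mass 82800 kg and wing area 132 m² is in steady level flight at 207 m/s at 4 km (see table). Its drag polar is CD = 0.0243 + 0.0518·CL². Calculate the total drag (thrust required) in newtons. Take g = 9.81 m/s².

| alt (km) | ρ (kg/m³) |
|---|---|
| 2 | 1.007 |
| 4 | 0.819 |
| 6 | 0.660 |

D = 71000 N

At 4 km, from the table: ρ = 0.819 kg/m³.
Weight W = mg = 82800 × 9.81 = 8.1227×10^5 N; in level flight L = W.
q = ½ρv² = ½ × 0.819 × 207² = 17550 Pa.
CL = W/(q·S) = 8.1227×10^5 / (17550 × 132) = 0.3507.
CD = 0.0243 + 0.0518 × 0.3507² = 0.03067.
D = q·S·CD = 17550 × 132 × 0.03067 = 71040 N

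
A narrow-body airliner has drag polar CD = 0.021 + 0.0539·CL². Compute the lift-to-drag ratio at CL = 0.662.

CD = 0.021 + 0.0539 × 0.662² = 0.04462
L/D = CL/CD = 0.662 / 0.04462 = 14.8

L/D = 14.8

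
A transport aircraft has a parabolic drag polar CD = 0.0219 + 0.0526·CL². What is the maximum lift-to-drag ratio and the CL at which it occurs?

(L/D)max = 14.7, at CL = 0.645

For CD = CD0 + K·CL², (L/D)max occurs at CL* = √(CD0/K) and equals 1/(2√(K·CD0)).
(L/D)max = 1/(2√(0.0526 × 0.0219)) = 1/(2 × 0.03394) = 14.7
CL* = √(0.0219/0.0526) = 0.645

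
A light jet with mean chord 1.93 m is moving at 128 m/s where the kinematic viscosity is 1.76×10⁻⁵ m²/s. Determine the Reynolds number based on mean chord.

Re = v·c/ν = 128 × 1.93 / (1.76×10⁻⁵) = 1.4×10^7

Re = 1.4×10^7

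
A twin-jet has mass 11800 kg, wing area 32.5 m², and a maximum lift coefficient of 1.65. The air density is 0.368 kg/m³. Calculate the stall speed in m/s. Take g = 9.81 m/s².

Stall occurs when L = W at CL,max. W = mg = 11800 × 9.81 = 1.158×10^5 N.
V_stall = √(2W/(ρ·S·CL,max)) = √(2 × 1.158×10^5 / (0.368 × 32.5 × 1.65))
V_stall = √11730 = 108 m/s

V_stall = 108 m/s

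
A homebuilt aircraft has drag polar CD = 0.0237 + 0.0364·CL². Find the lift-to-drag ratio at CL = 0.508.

L/D = 15.4

CD = 0.0237 + 0.0364 × 0.508² = 0.03309
L/D = CL/CD = 0.508 / 0.03309 = 15.4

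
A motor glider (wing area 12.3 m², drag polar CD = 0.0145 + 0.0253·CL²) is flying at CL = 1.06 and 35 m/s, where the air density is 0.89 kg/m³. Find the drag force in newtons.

CD = 0.0145 + 0.0253 × 1.06² = 0.04293
D = ½ρv²S·CD = ½ × 0.89 × 35² × 12.3 × 0.04293 = 288 N

D = 288 N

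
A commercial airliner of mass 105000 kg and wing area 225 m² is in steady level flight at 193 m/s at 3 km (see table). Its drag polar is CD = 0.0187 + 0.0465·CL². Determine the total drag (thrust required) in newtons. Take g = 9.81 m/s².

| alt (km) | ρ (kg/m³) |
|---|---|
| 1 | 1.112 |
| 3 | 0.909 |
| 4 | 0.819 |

At 3 km, from the table: ρ = 0.909 kg/m³.
Weight W = mg = 105000 × 9.81 = 1.03×10^6 N; in level flight L = W.
Dynamic pressure q = 0.5 × 0.909 × 193² = 16930 Pa.
CL = W/(q·S) = 1.03×10^6 / (16930 × 225) = 0.2704.
CD = 0.0187 + 0.0465 × 0.2704² = 0.0221.
D = q·S·CD = 16930 × 225 × 0.0221 = 84180 N

D = 84200 N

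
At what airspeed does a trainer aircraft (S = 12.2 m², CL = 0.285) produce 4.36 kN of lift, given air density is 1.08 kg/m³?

v = 48.2 m/s

L = ½ρv²S·CL ⇒ v = √(2L/(ρ·S·CL))
v = √(2 × 4360 / (1.08 × 12.2 × 0.285)) = √2322 = 48.2 m/s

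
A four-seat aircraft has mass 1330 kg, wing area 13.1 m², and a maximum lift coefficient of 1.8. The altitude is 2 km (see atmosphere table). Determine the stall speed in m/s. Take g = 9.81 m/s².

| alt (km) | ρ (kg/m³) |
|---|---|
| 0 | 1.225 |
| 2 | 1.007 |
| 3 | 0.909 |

At 2 km, from the table: ρ = 1.007 kg/m³.
Stall occurs when L = W at CL,max. W = mg = 1330 × 9.81 = 13050 N.
V_stall = √(2W/(ρ·S·CL,max)) = √(2 × 13050 / (1.007 × 13.1 × 1.8))
V_stall = √1099 = 33.2 m/s

V_stall = 33.2 m/s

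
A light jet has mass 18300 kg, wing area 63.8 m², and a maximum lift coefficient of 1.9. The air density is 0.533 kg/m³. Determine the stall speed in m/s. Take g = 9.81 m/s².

At stall, lift equals weight: L = W = m·g = 18300 × 9.81 = 1.795×10^5 N.
V_stall = √(2W/(ρ·S·CL,max)) = √(2 × 1.795×10^5 / (0.533 × 63.8 × 1.9))
V_stall = √5557 = 74.5 m/s

V_stall = 74.5 m/s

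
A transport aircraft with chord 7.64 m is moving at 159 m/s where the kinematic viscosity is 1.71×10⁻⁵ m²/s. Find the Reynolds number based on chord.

Re = 7.1×10^7

Re = v·c/ν = 159 × 7.64 / (1.71×10⁻⁵) = 7.1×10^7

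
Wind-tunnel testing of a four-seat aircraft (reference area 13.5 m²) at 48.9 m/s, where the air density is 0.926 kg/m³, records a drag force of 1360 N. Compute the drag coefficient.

CD = 0.091

From D = ½ρv²S·CD, rearranging gives CD = 2D/(ρv²S).
CD = 2 × 1360 / (0.926 × 48.9² × 13.5) = 0.091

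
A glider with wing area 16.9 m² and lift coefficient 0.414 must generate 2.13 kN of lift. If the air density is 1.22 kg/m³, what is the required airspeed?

v = 22.3 m/s

L = ½ρv²S·CL ⇒ v = √(2L/(ρ·S·CL))
v = √(2 × 2130 / (1.22 × 16.9 × 0.414)) = √499.1 = 22.3 m/s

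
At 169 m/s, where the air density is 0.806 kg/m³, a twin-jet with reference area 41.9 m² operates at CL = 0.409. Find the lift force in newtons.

Dynamic pressure q = ½ρv² = ½ × 0.806 × 169² = 11510 Pa.
L = q·S·CL = 11510 × 41.9 × 0.409 = 1.97×10^5 N ≈ 197 kN

L = 1.97×10^5 N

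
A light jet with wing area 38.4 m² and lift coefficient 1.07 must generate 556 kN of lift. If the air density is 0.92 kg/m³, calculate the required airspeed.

L = ½ρv²S·CL ⇒ v = √(2L/(ρ·S·CL))
v = √(2 × 5.56×10^5 / (0.92 × 38.4 × 1.07)) = √29420 = 172 m/s

v = 172 m/s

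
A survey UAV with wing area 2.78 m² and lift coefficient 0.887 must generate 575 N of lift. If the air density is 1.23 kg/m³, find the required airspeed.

v = 19.5 m/s

L = ½ρv²S·CL ⇒ v = √(2L/(ρ·S·CL))
v = √(2 × 575 / (1.23 × 2.78 × 0.887)) = √379.2 = 19.5 m/s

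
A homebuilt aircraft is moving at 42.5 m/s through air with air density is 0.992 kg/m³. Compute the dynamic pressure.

q = 896 Pa

q = ½ρv² = ½ × 0.992 × 42.5² = 896 Pa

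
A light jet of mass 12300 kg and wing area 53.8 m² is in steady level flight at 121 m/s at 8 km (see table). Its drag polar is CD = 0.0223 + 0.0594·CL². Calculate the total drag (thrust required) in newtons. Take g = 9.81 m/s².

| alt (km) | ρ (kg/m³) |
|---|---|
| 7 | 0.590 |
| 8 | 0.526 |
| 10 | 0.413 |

At 8 km, from the table: ρ = 0.526 kg/m³.
Weight W = mg = 12300 × 9.81 = 1.2066×10^5 N; in level flight L = W.
Dynamic pressure q = 0.5 × 0.526 × 121² = 3851 Pa.
Required CL = L/(qS) = 1.2066×10^5/(3851·53.8) = 0.5825.
CD = 0.0223 + 0.0594 × 0.5825² = 0.04245.
D = q·S·CD = 3851 × 53.8 × 0.04245 = 8794 N

D = 8790 N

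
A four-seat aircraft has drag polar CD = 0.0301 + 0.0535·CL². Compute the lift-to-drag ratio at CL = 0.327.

L/D = 9.13

CD = 0.0301 + 0.0535 × 0.327² = 0.03582
L/D = CL/CD = 0.327 / 0.03582 = 9.13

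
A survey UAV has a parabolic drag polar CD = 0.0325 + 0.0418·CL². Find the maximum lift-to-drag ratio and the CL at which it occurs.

(L/D)max = 13.6, at CL = 0.882

For CD = CD0 + K·CL², (L/D)max occurs at CL* = √(CD0/K) and equals 1/(2√(K·CD0)).
(L/D)max = 1/(2√(0.0418 × 0.0325)) = 1/(2 × 0.03686) = 13.6
CL* = √(0.0325/0.0418) = 0.882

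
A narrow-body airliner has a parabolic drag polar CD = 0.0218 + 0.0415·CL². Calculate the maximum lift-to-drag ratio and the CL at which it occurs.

(L/D)max = 16.6, at CL = 0.725

For CD = CD0 + K·CL², (L/D)max occurs at CL* = √(CD0/K) and equals 1/(2√(K·CD0)).
(L/D)max = 1/(2√(0.0415 × 0.0218)) = 1/(2 × 0.03008) = 16.6
CL* = √(0.0218/0.0415) = 0.725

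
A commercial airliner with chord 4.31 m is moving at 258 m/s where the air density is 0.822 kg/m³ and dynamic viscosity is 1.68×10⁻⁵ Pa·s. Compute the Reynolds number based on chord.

Re = ρ·v·c/μ = 0.822 × 258 × 4.31 / (1.68×10⁻⁵) = 5.44×10^7

Re = 5.44×10^7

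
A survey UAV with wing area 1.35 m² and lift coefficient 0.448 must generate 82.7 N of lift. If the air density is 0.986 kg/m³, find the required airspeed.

L = ½ρv²S·CL ⇒ v = √(2L/(ρ·S·CL))
v = √(2 × 82.7 / (0.986 × 1.35 × 0.448)) = √277.4 = 16.7 m/s

v = 16.7 m/s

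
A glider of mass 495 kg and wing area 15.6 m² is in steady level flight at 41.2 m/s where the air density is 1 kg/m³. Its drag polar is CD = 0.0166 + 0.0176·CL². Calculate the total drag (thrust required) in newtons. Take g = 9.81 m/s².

D = 251 N

In steady level flight, lift balances weight: W = mg = 495 × 9.81 = 4855.9 N.
q = ½ρv² = ½ × 1 × 41.2² = 848.7 Pa.
Required CL = L/(qS) = 4855.9/(848.7·15.6) = 0.3668.
CD = 0.0166 + 0.0176 × 0.3668² = 0.01897.
D = q·S·CD = 848.7 × 15.6 × 0.01897 = 251.1 N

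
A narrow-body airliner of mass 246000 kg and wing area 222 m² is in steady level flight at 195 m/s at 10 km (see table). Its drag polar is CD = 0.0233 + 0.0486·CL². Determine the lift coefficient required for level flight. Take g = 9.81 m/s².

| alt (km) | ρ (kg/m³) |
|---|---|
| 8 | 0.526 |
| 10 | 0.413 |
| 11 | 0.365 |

CL = 1.38

At 10 km, from the table: ρ = 0.413 kg/m³.
Level flight ⇒ L = W = m·g = 246000 × 9.81 = 2.4133×10^6 N.
Dynamic pressure q = 0.5 × 0.413 × 195² = 7852 Pa.
Required CL = L/(qS) = 2.4133×10^6/(7852·222) = 1.384.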